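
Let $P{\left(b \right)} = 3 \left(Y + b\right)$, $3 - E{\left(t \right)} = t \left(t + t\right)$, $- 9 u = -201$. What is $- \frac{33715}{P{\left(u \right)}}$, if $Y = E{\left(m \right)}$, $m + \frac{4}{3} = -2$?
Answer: $- \frac{101145}{28} \approx -3612.3$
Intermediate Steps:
$m = - \frac{10}{3}$ ($m = - \frac{4}{3} - 2 = - \frac{10}{3} \approx -3.3333$)
$u = \frac{67}{3}$ ($u = \left(- \frac{1}{9}\right) \left(-201\right) = \frac{67}{3} \approx 22.333$)
$E{\left(t \right)} = 3 - 2 t^{2}$ ($E{\left(t \right)} = 3 - t \left(t + t\right) = 3 - t 2 t = 3 - 2 t^{2}$)
$Y = - \frac{173}{9}$ ($Y = 3 - 2 \left(- \frac{10}{3}\right)^{2} = 3 - \frac{200}{9} = - \frac{173}{9} \approx -19.222$)
$P{\left(b \right)} = - \frac{173}{3} + 3 b$ ($P{\left(b \right)} = 3 \left(- \frac{173}{9} + b\right) = - \frac{173}{3} + 3 b$)
$- \frac{33715}{P{\left(u \right)}} = - \frac{33715}{- \frac{173}{3} + 3 \cdot \frac{67}{3}} = - \frac{33715}{- \frac{173}{3} + 67} = - \frac{33715}{\frac{28}{3}} = \left(-33715\right) \frac{3}{28} = - \frac{101145}{28}$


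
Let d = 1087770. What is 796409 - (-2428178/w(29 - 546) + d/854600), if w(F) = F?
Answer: 34980027163791/44182820 ≈ 7.9171e+5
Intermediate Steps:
796409 - (-2428178/w(29 - 546) + d/854600) = 796409 - (-2428178/(29 - 546) + 1087770/854600) = 796409 - (-2428178/(-517) + 1087770*(1/854600)) = 796409 - (-2428178*(-1/517) + 108777/85460) = 796409 - (2428178/517 + 108777/85460) = 796409 - 1*207568329589/44182820 = 796409 - 207568329589/44182820 = 34980027163791/44182820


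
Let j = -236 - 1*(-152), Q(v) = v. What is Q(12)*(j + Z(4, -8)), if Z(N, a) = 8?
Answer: -912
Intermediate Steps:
j = -84 (j = -236 + 152 = -84)
Q(12)*(j + Z(4, -8)) = 12*(-84 + 8) = 12*(-76) = -912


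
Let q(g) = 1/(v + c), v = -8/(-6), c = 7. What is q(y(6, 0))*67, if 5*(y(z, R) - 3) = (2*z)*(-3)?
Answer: 201/25 ≈ 8.0400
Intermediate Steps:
v = 4/3 (v = -8*(-1/6) = 4/3 ≈ 1.3333)
y(z, R) = 3 - 6*z/5 (y(z, R) = 3 + ((2*z)*(-3))/5 = 3 + (-6*z)/5 = 3 - 6*z/5)
q(g) = 3/25 (q(g) = 1/(4/3 + 7) = 1/(25/3) = 3/25)
q(y(6, 0))*67 = (3/25)*67 = 201/25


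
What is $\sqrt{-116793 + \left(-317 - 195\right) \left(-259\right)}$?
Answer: $\sqrt{15815} \approx 125.76$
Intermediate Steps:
$\sqrt{-116793 + \left(-317 - 195\right) \left(-259\right)} = \sqrt{-116793 - -132608} = \sqrt{-116793 + 132608} = \sqrt{15815}$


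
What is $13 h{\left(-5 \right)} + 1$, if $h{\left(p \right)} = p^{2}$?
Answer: $326$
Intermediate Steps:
$13 h{\left(-5 \right)} + 1 = 13 \left(-5\right)^{2} + 1 = 13 \cdot 25 + 1 = 325 + 1 = 326$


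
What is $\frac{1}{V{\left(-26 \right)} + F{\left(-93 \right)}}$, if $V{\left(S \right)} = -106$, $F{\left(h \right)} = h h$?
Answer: $\frac{1}{8543} \approx 0.00011705$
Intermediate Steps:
$F{\left(h \right)} = h^{2}$
$\frac{1}{V{\left(-26 \right)} + F{\left(-93 \right)}} = \frac{1}{-106 + \left(-93\right)^{2}} = \frac{1}{-106 + 8649} = \frac{1}{8543}$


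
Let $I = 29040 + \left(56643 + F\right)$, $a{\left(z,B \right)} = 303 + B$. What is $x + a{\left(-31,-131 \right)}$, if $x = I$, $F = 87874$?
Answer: $173729$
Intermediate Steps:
$I = 173557$ ($I = 29040 + \left(56643 + 87874\right) = 29040 + 144517 = 173557$)
$x = 173557$
$x + a{\left(-31,-131 \right)} = 173557 + \left(303 - 131\right) = 173557 + 172 = 173729$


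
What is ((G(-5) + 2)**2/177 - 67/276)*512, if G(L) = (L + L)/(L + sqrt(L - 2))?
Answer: 640*(-3693*I - 3217*sqrt(7))/(4071*(5*sqrt(7) + 9*I)) ≈ -89.555 + 17.04*I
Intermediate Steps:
G(L) = 2*L/(L + sqrt(-2 + L)) (G(L) = (2*L)/(L + sqrt(-2 + L)) = 2*L/(L + sqrt(-2 + L)))
((G(-5) + 2)**2/177 - 67/276)*512 = ((2*(-5)/(-5 + sqrt(-2 - 5)) + 2)**2/177 - 67/276)*512 = ((2*(-5)/(-5 + sqrt(-7)) + 2)**2*(1/177) - 67*1/276)*512 = ((2*(-5)/(-5 + I*sqrt(7)) + 2)**2*(1/177) - 67/276)*512 = ((-10/(-5 + I*sqrt(7)) + 2)**2*(1/177) - 67/276)*512 = ((2 - 10/(-5 + I*sqrt(7)))**2*(1/177) - 67/276)*512 = ((2 - 10/(-5 + I*sqrt(7)))**2/177 - 67/276)*512 = (-67/276 + (2 - 10/(-5 + I*sqrt(7)))**2/177)*512 = -8576/69 + 512*(2 - 10/(-5 + I*sqrt(7)))**2/177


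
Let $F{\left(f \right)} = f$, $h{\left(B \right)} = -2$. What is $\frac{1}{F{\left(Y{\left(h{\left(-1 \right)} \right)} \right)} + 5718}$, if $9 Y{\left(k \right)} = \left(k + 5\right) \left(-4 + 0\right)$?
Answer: $\frac{3}{17150} \approx 0.00017493$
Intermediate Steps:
$Y{\left(k \right)} = - \frac{20}{9} - \frac{4 k}{9}$ ($Y{\left(k \right)} = \frac{\left(k + 5\right) \left(-4 + 0\right)}{9} = \frac{\left(5 + k\right) \left(-4\right)}{9} = \frac{-20 - 4 k}{9} = - \frac{20}{9} - \frac{4 k}{9}$)
$\frac{1}{F{\left(Y{\left(h{\left(-1 \right)} \right)} \right)} + 5718} = \frac{1}{\left(- \frac{20}{9} - - \frac{8}{9}\right) + 5718} = \frac{1}{\left(- \frac{20}{9} + \frac{8}{9}\right) + 5718} = \frac{1}{- \frac{4}{3} + 5718} = \frac{1}{\frac{17150}{3}} = \frac{3}{17150}$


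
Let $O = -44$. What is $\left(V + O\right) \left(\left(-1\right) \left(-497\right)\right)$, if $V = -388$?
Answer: $-214704$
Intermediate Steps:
$\left(V + O\right) \left(\left(-1\right) \left(-497\right)\right) = \left(-388 - 44\right) \left(\left(-1\right) \left(-497\right)\right) = \left(-432\right) 497 = -214704$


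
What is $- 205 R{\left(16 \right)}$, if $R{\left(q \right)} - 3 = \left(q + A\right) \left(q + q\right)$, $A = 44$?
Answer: $-394215$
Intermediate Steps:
$R{\left(q \right)} = 3 + 2 q \left(44 + q\right)$ ($R{\left(q \right)} = 3 + \left(q + 44\right) \left(q + q\right) = 3 + \left(44 + q\right) 2 q = 3 + 2 q \left(44 + q\right)$)
$- 205 R{\left(16 \right)} = - 205 \left(3 + 2 \cdot 16^{2} + 88 \cdot 16\right) = - 205 \left(3 + 2 \cdot 256 + 1408\right) = - 205 \left(3 + 512 + 1408\right) = \left(-205\right) 1923 = -394215$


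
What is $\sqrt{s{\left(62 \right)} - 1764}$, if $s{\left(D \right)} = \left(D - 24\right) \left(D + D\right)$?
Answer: $2 \sqrt{737} \approx 54.295$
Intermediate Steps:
$s{\left(D \right)} = 2 D \left(-24 + D\right)$ ($s{\left(D \right)} = \left(-24 + D\right) 2 D = 2 D \left(-24 + D\right)$)
$\sqrt{s{\left(62 \right)} - 1764} = \sqrt{2 \cdot 62 \left(-24 + 62\right) - 1764} = \sqrt{2 \cdot 62 \cdot 38 - 1764} = \sqrt{4712 - 1764} = \sqrt{2948} = 2 \sqrt{737}$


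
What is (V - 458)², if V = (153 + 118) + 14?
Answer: 29929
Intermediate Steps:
V = 285 (V = 271 + 14 = 285)
(V - 458)² = (285 - 458)² = (-173)² = 29929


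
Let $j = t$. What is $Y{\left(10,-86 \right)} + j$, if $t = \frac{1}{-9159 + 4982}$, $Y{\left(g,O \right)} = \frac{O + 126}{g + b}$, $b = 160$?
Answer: $\frac{16691}{71009} \approx 0.23505$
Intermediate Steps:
$Y{\left(g,O \right)} = \frac{126 + O}{160 + g}$ ($Y{\left(g,O \right)} = \frac{O + 126}{g + 160} = \frac{126 + O}{160 + g}$)
$t = - \frac{1}{4177}$ ($t = \frac{1}{-4177} = - \frac{1}{4177} \approx -0.00023941$)
$j = - \frac{1}{4177} \approx -0.00023941$
$Y{\left(10,-86 \right)} + j = \frac{126 - 86}{160 + 10} - \frac{1}{4177} = \frac{1}{170} \cdot 40 - \frac{1}{4177} = \frac{4}{17} - \frac{1}{4177} = \frac{16691}{71009}$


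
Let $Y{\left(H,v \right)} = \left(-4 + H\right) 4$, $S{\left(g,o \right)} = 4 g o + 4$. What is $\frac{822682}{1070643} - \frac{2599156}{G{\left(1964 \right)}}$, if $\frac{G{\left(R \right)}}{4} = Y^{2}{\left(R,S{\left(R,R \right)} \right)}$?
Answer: $\frac{145396357711}{191859225600} \approx 0.75783$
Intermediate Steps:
$S{\left(g,o \right)} = 4 + 4 g o$ ($S{\left(g,o \right)} = 4 g o + 4 = 4 + 4 g o$)
$Y{\left(H,v \right)} = -16 + 4 H$
$G{\left(R \right)} = 4 \left(-16 + 4 R\right)^{2}$
$\frac{822682}{1070643} - \frac{2599156}{G{\left(1964 \right)}} = \frac{822682}{1070643} - \frac{2599156}{64 \left(-4 + 1964\right)^{2}} = 822682 \cdot \frac{1}{1070643} - \frac{2599156}{64 \cdot 1960^{2}} = \frac{117526}{152949} - \frac{2599156}{64 \cdot 3841600} = \frac{117526}{152949} - \frac{2599156}{245862400} = \frac{117526}{152949} - \frac{13261}{1254400} = \frac{145396357711}{191859225600}$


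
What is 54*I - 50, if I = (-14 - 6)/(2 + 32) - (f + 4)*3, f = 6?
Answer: -28930/17 ≈ -1701.8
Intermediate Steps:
I = -520/17 (I = (-14 - 6)/(2 + 32) - (6 + 4)*3 = -20/34 - 10*3 = -20*1/34 - 1*30 = -10/17 - 30 = -520/17 ≈ -30.588)
54*I - 50 = 54*(-520/17) - 50 = -28080/17 - 50 = -28930/17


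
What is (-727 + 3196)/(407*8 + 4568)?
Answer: 823/2608 ≈ 0.31557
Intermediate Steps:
(-727 + 3196)/(407*8 + 4568) = 2469/(3256 + 4568) = 2469/7824 = 2469*(1/7824) = 823/2608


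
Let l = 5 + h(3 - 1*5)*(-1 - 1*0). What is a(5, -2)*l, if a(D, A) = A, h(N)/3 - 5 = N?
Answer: 8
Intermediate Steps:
h(N) = 15 + 3*N
l = -4 (l = 5 + (15 + 3*(3 - 1*5))*(-1 - 1*0) = 5 + (15 + 3*(3 - 5))*(-1 + 0) = 5 + (15 + 3*(-2))*(-1) = 5 + (15 - 6)*(-1) = 5 + 9*(-1) = 5 - 9 = -4)
a(5, -2)*l = -2*(-4) = 8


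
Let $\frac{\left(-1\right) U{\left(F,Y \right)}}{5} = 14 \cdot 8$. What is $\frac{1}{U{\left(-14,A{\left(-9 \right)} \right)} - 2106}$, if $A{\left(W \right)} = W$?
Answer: $- \frac{1}{2666} \approx -0.00037509$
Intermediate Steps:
$U{\left(F,Y \right)} = -560$ ($U{\left(F,Y \right)} = - 5 \cdot 14 \cdot 8 = \left(-5\right) 112 = -560$)
$\frac{1}{U{\left(-14,A{\left(-9 \right)} \right)} - 2106} = \frac{1}{-560 - 2106} = \frac{1}{-2666} = - \frac{1}{2666}$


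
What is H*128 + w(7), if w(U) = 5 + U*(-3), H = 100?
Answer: 12784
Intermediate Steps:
w(U) = 5 - 3*U
H*128 + w(7) = 100*128 + (5 - 3*7) = 12800 + (5 - 21) = 12800 - 16 = 12784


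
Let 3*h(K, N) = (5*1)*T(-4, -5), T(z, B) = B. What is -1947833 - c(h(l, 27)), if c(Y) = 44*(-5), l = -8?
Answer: -1947613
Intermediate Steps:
h(K, N) = -25/3 (h(K, N) = ((5*1)*(-5))/3 = (5*(-5))/3 = (1/3)*(-25) = -25/3)
c(Y) = -220
-1947833 - c(h(l, 27)) = -1947833 - 1*(-220) = -1947833 + 220 = -1947613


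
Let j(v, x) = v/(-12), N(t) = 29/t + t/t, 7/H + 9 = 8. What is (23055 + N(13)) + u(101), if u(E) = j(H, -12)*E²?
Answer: 4525375/156 ≈ 29009.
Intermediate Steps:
H = -7 (H = 7/(-9 + 8) = 7/(-1) = 7*(-1) = -7)
N(t) = 1 + 29/t (N(t) = 29/t + 1 = 1 + 29/t)
j(v, x) = -v/12 (j(v, x) = v*(-1/12) = -v/12)
u(E) = 7*E²/12 (u(E) = (-1/12*(-7))*E² = 7*E²/12)
(23055 + N(13)) + u(101) = (23055 + (29 + 13)/13) + (7/12)*101² = (23055 + (1/13)*42) + (7/12)*10201 = (23055 + 42/13) + 71407/12 = 299757/13 + 71407/12 = 4525375/156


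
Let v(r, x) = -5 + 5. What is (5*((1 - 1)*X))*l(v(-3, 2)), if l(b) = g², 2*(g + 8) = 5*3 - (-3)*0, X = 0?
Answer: 0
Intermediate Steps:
v(r, x) = 0
g = -½ (g = -8 + (5*3 - (-3)*0)/2 = -8 + (15 - 1*0)/2 = -8 + (15 + 0)/2 = -8 + (½)*15 = -8 + 15/2 = -½ ≈ -0.50000)
l(b) = ¼ (l(b) = (-½)² = ¼)
(5*((1 - 1)*X))*l(v(-3, 2)) = (5*((1 - 1)*0))*(¼) = (5*(0*0))*(¼) = (5*0)*(¼) = 0*(¼) = 0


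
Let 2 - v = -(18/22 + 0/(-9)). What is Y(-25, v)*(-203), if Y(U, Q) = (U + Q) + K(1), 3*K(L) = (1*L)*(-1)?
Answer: 150829/33 ≈ 4570.6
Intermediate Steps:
K(L) = -L/3 (K(L) = ((1*L)*(-1))/3 = (L*(-1))/3 = (-L)/3 = -L/3)
v = 31/11 (v = 2 - (-1)*(18/22 + 0/(-9)) = 2 - (-1)*(18*(1/22) + 0*(-1/9)) = 2 - (-1)*(9/11 + 0) = 2 - (-1)*9/11 = 2 - 1*(-9/11) = 2 + 9/11 = 31/11 ≈ 2.8182)
Y(U, Q) = -1/3 + Q + U (Y(U, Q) = (U + Q) - 1/3*1 = (Q + U) - 1/3 = -1/3 + Q + U)
Y(-25, v)*(-203) = (-1/3 + 31/11 - 25)*(-203) = -743/33*(-203) = 150829/33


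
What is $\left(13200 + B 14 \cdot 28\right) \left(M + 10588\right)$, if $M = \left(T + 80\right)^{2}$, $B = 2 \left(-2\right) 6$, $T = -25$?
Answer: $51620496$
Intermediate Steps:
$B = -24$ ($B = \left(-4\right) 6 = -24$)
$M = 3025$ ($M = \left(-25 + 80\right)^{2} = 55^{2} = 3025$)
$\left(13200 + B 14 \cdot 28\right) \left(M + 10588\right) = \left(13200 + \left(-24\right) 14 \cdot 28\right) \left(3025 + 10588\right) = \left(13200 - 9408\right) 13613 = 3792 \cdot 13613 = 51620496$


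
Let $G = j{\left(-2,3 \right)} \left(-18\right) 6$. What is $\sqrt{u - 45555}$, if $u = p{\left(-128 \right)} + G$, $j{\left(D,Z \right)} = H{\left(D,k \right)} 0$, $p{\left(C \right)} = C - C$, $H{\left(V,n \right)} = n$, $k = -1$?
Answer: $i \sqrt{45555} \approx 213.44 i$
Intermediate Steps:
$p{\left(C \right)} = 0$
$j{\left(D,Z \right)} = 0$ ($j{\left(D,Z \right)} = \left(-1\right) 0 = 0$)
$G = 0$ ($G = 0 \left(-18\right) 6 = 0 \cdot 6 = 0$)
$u = 0$ ($u = 0 + 0 = 0$)
$\sqrt{u - 45555} = \sqrt{0 - 45555} = \sqrt{-45555} = i \sqrt{45555}$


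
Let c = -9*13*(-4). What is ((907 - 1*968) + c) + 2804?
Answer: 3211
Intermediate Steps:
c = 468 (c = -117*(-4) = 468)
((907 - 1*968) + c) + 2804 = ((907 - 1*968) + 468) + 2804 = ((907 - 968) + 468) + 2804 = (-61 + 468) + 2804 = 407 + 2804 = 3211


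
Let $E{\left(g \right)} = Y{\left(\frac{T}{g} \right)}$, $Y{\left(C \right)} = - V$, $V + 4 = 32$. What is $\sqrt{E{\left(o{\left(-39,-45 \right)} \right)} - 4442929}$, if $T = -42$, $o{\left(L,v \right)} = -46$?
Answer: $i \sqrt{4442957} \approx 2107.8 i$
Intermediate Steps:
$V = 28$ ($V = -4 + 32 = 28$)
$Y{\left(C \right)} = -28$ ($Y{\left(C \right)} = \left(-1\right) 28 = -28$)
$E{\left(g \right)} = -28$
$\sqrt{E{\left(o{\left(-39,-45 \right)} \right)} - 4442929} = \sqrt{-28 - 4442929} = \sqrt{-4442957} = i \sqrt{4442957}$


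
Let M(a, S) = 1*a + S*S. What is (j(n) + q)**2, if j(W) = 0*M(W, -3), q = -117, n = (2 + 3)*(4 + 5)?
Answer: 13689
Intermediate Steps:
n = 45 (n = 5*9 = 45)
M(a, S) = a + S**2
j(W) = 0 (j(W) = 0*(W + (-3)**2) = 0*(W + 9) = 0*(9 + W) = 0)
(j(n) + q)**2 = (0 - 117)**2 = (-117)**2 = 13689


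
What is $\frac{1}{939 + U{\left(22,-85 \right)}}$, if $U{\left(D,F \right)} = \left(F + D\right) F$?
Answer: $\frac{1}{6294} \approx 0.00015888$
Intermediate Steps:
$U{\left(D,F \right)} = F \left(D + F\right)$ ($U{\left(D,F \right)} = \left(D + F\right) F = F \left(D + F\right)$)
$\frac{1}{939 + U{\left(22,-85 \right)}} = \frac{1}{939 - 85 \left(22 - 85\right)} = \frac{1}{939 - -5355} = \frac{1}{939 + 5355} = \frac{1}{6294}$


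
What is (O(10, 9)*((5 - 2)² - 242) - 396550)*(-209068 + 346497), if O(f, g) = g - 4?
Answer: -54657574735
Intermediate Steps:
O(f, g) = -4 + g
(O(10, 9)*((5 - 2)² - 242) - 396550)*(-209068 + 346497) = ((-4 + 9)*((5 - 2)² - 242) - 396550)*(-209068 + 346497) = (5*(3² - 242) - 396550)*137429 = (5*(9 - 242) - 396550)*137429 = (5*(-233) - 396550)*137429 = (-1165 - 396550)*137429 = -397715*137429 = -54657574735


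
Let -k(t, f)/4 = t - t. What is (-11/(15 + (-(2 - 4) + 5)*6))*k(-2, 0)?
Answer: 0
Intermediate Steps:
k(t, f) = 0 (k(t, f) = -4*(t - t) = -4*0 = 0)
(-11/(15 + (-(2 - 4) + 5)*6))*k(-2, 0) = (-11/(15 + (-(2 - 4) + 5)*6))*0 = (-11/(15 + (-1*(-2) + 5)*6))*0 = (-11/(15 + (2 + 5)*6))*0 = (-11/(15 + 7*6))*0 = (-11/(15 + 42))*0 = (-11/57)*0 = ((1/57)*(-11))*0 = -11/57*0 = 0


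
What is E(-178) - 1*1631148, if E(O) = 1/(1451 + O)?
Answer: -2076451403/1273 ≈ -1.6311e+6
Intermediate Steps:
E(-178) - 1*1631148 = 1/(1451 - 178) - 1*1631148 = 1/1273 - 1631148 = -2076451403/1273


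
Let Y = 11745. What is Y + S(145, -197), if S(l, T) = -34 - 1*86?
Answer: 11625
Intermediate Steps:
S(l, T) = -120 (S(l, T) = -34 - 86 = -120)
Y + S(145, -197) = 11745 - 120 = 11625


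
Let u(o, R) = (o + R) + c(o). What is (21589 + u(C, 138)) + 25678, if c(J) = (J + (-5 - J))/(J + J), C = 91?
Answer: 8644267/182 ≈ 47496.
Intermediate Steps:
c(J) = -5/(2*J) (c(J) = -5*1/(2*J) = -5/(2*J))
u(o, R) = R + o - 5/(2*o) (u(o, R) = (o + R) - 5/(2*o) = (R + o) - 5/(2*o) = R + o - 5/(2*o))
(21589 + u(C, 138)) + 25678 = (21589 + (138 + 91 - 5/2/91)) + 25678 = (21589 + (138 + 91 - 5/2*1/91)) + 25678 = (21589 + (138 + 91 - 5/182)) + 25678 = (21589 + 41673/182) + 25678 = 3970871/182 + 25678 = 8644267/182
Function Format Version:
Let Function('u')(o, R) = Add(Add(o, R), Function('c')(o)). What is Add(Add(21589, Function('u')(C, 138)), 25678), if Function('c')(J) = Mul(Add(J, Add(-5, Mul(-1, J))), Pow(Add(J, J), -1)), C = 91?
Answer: Rational(8644267, 182) ≈ 47496.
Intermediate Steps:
Function('c')(J) = Mul(Rational(-5, 2), Pow(J, -1)) (Function('c')(J) = Mul(-5, Pow(Mul(2, J), -1)) = Mul(-5, Mul(Rational(1, 2), Pow(J, -1))) = Mul(Rational(-5, 2), Pow(J, -1)))
Function('u')(o, R) = Add(R, o, Mul(Rational(-5, 2), Pow(o, -1))) (Function('u')(o, R) = Add(Add(o, R), Mul(Rational(-5, 2), Pow(o, -1))) = Add(Add(R, o), Mul(Rational(-5, 2), Pow(o, -1))) = Add(R, o, Mul(Rational(-5, 2), Pow(o, -1))))
Add(Add(21589, Function('u')(C, 138)), 25678) = Add(Add(21589, Add(138, 91, Mul(Rational(-5, 2), Pow(91, -1)))), 25678) = Add(Add(21589, Add(138, 91, Mul(Rational(-5, 2), Rational(1, 91)))), 25678) = Add(Add(21589, Add(138, 91, Rational(-5, 182))), 25678) = Add(Add(21589, Rational(41673, 182)), 25678) = Add(Rational(3970871, 182), 25678) = Rational(8644267, 182)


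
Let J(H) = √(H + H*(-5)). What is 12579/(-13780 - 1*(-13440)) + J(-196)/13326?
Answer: -83809117/2265420 ≈ -36.995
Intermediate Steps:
J(H) = 2*√(-H) (J(H) = √(H - 5*H) = √(-4*H) = 2*√(-H))
12579/(-13780 - 1*(-13440)) + J(-196)/13326 = 12579/(-13780 - 1*(-13440)) + (2*√(-1*(-196)))/13326 = 12579/(-13780 + 13440) + (2*√196)*(1/13326) = 12579/(-340) + (2*14)*(1/13326) = 12579*(-1/340) + 28*(1/13326) = -12579/340 + 14/6663 = -83809117/2265420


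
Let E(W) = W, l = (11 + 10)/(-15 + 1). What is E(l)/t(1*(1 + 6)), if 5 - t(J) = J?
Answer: ¾ ≈ 0.75000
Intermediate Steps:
t(J) = 5 - J
l = -3/2 (l = 21/(-14) = 21*(-1/14) = -3/2 ≈ -1.5000)
E(l)/t(1*(1 + 6)) = -3/(2*(5 - (1 + 6))) = -3/(2*(5 - 7)) = -3/2/(-2) = -3/2*(-½) = ¾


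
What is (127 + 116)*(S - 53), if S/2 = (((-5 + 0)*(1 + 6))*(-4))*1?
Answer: 55161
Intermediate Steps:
S = 280 (S = 2*((((-5 + 0)*(1 + 6))*(-4))*1) = 2*((-5*7*(-4))*1) = 2*(-35*(-4)*1) = 2*(140*1) = 2*140 = 280)
(127 + 116)*(S - 53) = (127 + 116)*(280 - 53) = 243*227 = 55161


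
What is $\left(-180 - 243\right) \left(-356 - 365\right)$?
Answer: $304983$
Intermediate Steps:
$\left(-180 - 243\right) \left(-356 - 365\right) = \left(-180 - 243\right) \left(-721\right) = \left(-423\right) \left(-721\right) = 304983$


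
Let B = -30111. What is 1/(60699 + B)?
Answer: 1/30588 ≈ 3.2693e-5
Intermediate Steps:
1/(60699 + B) = 1/(60699 - 30111) = 1/30588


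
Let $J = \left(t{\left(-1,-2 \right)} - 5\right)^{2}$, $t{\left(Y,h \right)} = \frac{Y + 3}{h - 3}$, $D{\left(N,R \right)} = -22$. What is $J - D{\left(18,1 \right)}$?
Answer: $\frac{1279}{25} \approx 51.16$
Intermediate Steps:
$t{\left(Y,h \right)} = \frac{3 + Y}{-3 + h}$
$J = \frac{729}{25}$ ($J = \left(\frac{3 - 1}{-3 - 2} - 5\right)^{2} = \left(\frac{1}{-5} \cdot 2 - 5\right)^{2} = \left(\left(- \frac{1}{5}\right) 2 - 5\right)^{2} = \left(- \frac{2}{5} - 5\right)^{2} = \left(- \frac{27}{5}\right)^{2} = \frac{729}{25} \approx 29.16$)
$J - D{\left(18,1 \right)} = \frac{729}{25} - -22 = \frac{729}{25} + 22 = \frac{1279}{25}$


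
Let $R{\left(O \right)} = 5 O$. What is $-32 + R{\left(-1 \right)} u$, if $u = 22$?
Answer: $-142$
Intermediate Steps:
$-32 + R{\left(-1 \right)} u = -32 + 5 \left(-1\right) 22 = -32 - 110 = -142$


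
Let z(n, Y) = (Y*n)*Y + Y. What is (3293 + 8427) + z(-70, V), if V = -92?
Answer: -580852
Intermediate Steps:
z(n, Y) = Y + n*Y² (z(n, Y) = n*Y² + Y = Y + n*Y²)
(3293 + 8427) + z(-70, V) = (3293 + 8427) - 92*(1 - 92*(-70)) = 11720 - 92*(1 + 6440) = 11720 - 92*6441 = 11720 - 592572 = -580852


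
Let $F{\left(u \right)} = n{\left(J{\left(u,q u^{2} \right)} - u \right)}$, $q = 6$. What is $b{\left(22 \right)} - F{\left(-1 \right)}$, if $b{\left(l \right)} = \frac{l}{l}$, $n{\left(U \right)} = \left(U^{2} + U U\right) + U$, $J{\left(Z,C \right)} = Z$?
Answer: $1$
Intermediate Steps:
$n{\left(U \right)} = U + 2 U^{2}$ ($n{\left(U \right)} = \left(U^{2} + U^{2}\right) + U = 2 U^{2} + U = U + 2 U^{2}$)
$F{\left(u \right)} = 0$ ($F{\left(u \right)} = \left(u - u\right) \left(1 + 2 \left(u - u\right)\right) = 0 \left(1 + 2 \cdot 0\right) = 0 \left(1 + 0\right) = 0 \cdot 1 = 0$)
$b{\left(l \right)} = 1$
$b{\left(22 \right)} - F{\left(-1 \right)} = 1 - 0 = 1 + 0 = 1$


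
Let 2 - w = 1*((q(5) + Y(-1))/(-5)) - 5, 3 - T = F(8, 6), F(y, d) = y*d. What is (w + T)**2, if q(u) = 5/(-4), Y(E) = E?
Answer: 591361/400 ≈ 1478.4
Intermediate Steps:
q(u) = -5/4 (q(u) = 5*(-1/4) = -5/4)
F(y, d) = d*y
T = -45 (T = 3 - 6*8 = 3 - 1*48 = 3 - 48 = -45)
w = 131/20 (w = 2 - (1*((-5/4 - 1)/(-5)) - 5) = 2 - (1*(-9/4*(-1/5)) - 5) = 2 - (1*(9/20) - 5) = 2 - (9/20 - 5) = 2 - 1*(-91/20) = 2 + 91/20 = 131/20 ≈ 6.5500)
(w + T)**2 = (131/20 - 45)**2 = (-769/20)**2 = 591361/400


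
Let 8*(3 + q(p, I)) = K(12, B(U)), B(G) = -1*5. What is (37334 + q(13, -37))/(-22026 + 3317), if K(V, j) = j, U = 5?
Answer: -298643/149672 ≈ -1.9953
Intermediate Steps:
B(G) = -5
q(p, I) = -29/8 (q(p, I) = -3 + (⅛)*(-5) = -3 - 5/8 = -29/8)
(37334 + q(13, -37))/(-22026 + 3317) = (37334 - 29/8)/(-22026 + 3317) = (298643/8)/(-18709) = (298643/8)*(-1/18709) = -298643/149672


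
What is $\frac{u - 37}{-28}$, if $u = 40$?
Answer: $- \frac{3}{28} \approx -0.10714$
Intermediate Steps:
$\frac{u - 37}{-28} = \frac{40 - 37}{-28} = 3 \left(- \frac{1}{28}\right) = - \frac{3}{28}$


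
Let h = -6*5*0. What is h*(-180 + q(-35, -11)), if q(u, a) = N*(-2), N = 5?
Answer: 0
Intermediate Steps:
q(u, a) = -10 (q(u, a) = 5*(-2) = -10)
h = 0 (h = -30*0 = 0)
h*(-180 + q(-35, -11)) = 0*(-180 - 10) = 0*(-190) = 0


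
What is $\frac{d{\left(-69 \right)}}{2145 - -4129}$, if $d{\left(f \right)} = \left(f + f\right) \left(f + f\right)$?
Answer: $\frac{9522}{3137} \approx 3.0354$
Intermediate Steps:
$d{\left(f \right)} = 4 f^{2}$ ($d{\left(f \right)} = 2 f 2 f = 4 f^{2}$)
$\frac{d{\left(-69 \right)}}{2145 - -4129} = \frac{4 \left(-69\right)^{2}}{2145 - -4129} = \frac{4 \cdot 4761}{2145 + 4129} = \frac{19044}{6274} = 19044 \cdot \frac{1}{6274} = \frac{9522}{3137}$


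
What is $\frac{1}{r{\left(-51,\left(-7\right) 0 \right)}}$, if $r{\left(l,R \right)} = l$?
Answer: $- \frac{1}{51} \approx -0.019608$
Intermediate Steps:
$\frac{1}{r{\left(-51,\left(-7\right) 0 \right)}} = \frac{1}{-51} = - \frac{1}{51}$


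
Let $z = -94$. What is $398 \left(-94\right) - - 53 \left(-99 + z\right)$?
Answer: $-47641$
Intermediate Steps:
$398 \left(-94\right) - - 53 \left(-99 + z\right) = 398 \left(-94\right) - - 53 \left(-99 - 94\right) = -37412 - \left(-53\right) \left(-193\right) = -37412 - 10229 = -47641$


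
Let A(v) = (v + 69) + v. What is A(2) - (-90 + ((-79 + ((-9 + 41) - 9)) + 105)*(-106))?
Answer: 5357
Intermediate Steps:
A(v) = 69 + 2*v (A(v) = (69 + v) + v = 69 + 2*v)
A(2) - (-90 + ((-79 + ((-9 + 41) - 9)) + 105)*(-106)) = (69 + 2*2) - (-90 + ((-79 + ((-9 + 41) - 9)) + 105)*(-106)) = (69 + 4) - (-90 + ((-79 + (32 - 9)) + 105)*(-106)) = 73 - (-90 + ((-79 + 23) + 105)*(-106)) = 73 - (-90 + (-56 + 105)*(-106)) = 73 - (-90 + 49*(-106)) = 73 - (-90 - 5194) = 73 - 1*(-5284) = 73 + 5284 = 5357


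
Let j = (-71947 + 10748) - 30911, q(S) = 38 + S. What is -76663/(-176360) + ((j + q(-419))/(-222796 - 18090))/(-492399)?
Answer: 4546568700133511/10459208409824520 ≈ 0.43470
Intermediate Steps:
j = -92110 (j = -61199 - 30911 = -92110)
-76663/(-176360) + ((j + q(-419))/(-222796 - 18090))/(-492399) = -76663/(-176360) + ((-92110 + (38 - 419))/(-222796 - 18090))/(-492399) = -76663*(-1/176360) + ((-92110 - 381)/(-240886))*(-1/492399) = 76663/176360 - 92491*(-1/240886)*(-1/492399) = 76663/176360 + (92491/240886)*(-1/492399) = 76663/176360 - 92491/118612025514 = 4546568700133511/10459208409824520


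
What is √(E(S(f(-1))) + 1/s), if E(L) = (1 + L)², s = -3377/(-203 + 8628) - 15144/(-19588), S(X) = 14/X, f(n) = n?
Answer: √40505190658863434/15359881 ≈ 13.103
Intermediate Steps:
s = 15359881/41257225 (s = -3377/8425 - 15144*(-1/19588) = -3377*1/8425 + 3786/4897 = -3377/8425 + 3786/4897 = 15359881/41257225 ≈ 0.37230)
√(E(S(f(-1))) + 1/s) = √((1 + 14/(-1))² + 1/(15359881/41257225)) = √((1 + 14*(-1))² + 41257225/15359881) = √((1 - 14)² + 41257225/15359881) = √((-13)² + 41257225/15359881) = √(169 + 41257225/15359881) = √(2637077114/15359881) = √40505190658863434/15359881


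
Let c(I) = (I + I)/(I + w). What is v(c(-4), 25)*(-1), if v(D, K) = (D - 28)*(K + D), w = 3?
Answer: 660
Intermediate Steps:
c(I) = 2*I/(3 + I) (c(I) = (I + I)/(I + 3) = (2*I)/(3 + I) = 2*I/(3 + I))
v(D, K) = (-28 + D)*(D + K)
v(c(-4), 25)*(-1) = ((2*(-4)/(3 - 4))**2 - 56*(-4)/(3 - 4) - 28*25 + (2*(-4)/(3 - 4))*25)*(-1) = ((2*(-4)/(-1))**2 - 56*(-4)/(-1) - 700 + (2*(-4)/(-1))*25)*(-1) = ((2*(-4)*(-1))**2 - 56*(-4)*(-1) - 700 + (2*(-4)*(-1))*25)*(-1) = (8**2 - 28*8 - 700 + 8*25)*(-1) = (64 - 224 - 700 + 200)*(-1) = -660*(-1) = 660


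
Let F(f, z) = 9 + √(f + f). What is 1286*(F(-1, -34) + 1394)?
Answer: 1804258 + 1286*I*√2 ≈ 1.8043e+6 + 1818.7*I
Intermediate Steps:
F(f, z) = 9 + √2*√f (F(f, z) = 9 + √(2*f) = 9 + √2*√f)
1286*(F(-1, -34) + 1394) = 1286*((9 + √2*√(-1)) + 1394) = 1286*((9 + √2*I) + 1394) = 1286*((9 + I*√2) + 1394) = 1286*(1403 + I*√2) = 1804258 + 1286*I*√2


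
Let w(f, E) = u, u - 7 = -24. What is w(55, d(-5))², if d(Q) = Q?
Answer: 289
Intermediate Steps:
u = -17 (u = 7 - 24 = -17)
w(f, E) = -17
w(55, d(-5))² = (-17)² = 289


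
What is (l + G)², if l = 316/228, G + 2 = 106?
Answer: 36084049/3249 ≈ 11106.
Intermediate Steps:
G = 104 (G = -2 + 106 = 104)
l = 79/57 (l = 316*(1/228) = 79/57 ≈ 1.3860)
(l + G)² = (79/57 + 104)² = (6007/57)² = 36084049/3249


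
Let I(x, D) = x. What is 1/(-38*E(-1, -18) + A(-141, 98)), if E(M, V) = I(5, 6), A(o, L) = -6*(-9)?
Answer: -1/136 ≈ -0.0073529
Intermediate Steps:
A(o, L) = 54
E(M, V) = 5
1/(-38*E(-1, -18) + A(-141, 98)) = 1/(-38*5 + 54) = 1/(-190 + 54) = 1/(-136) = -1/136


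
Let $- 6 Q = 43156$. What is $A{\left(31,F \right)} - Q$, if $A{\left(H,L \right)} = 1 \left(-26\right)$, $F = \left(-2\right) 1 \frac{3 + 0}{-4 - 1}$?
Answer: $\frac{21500}{3} \approx 7166.7$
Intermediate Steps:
$F = \frac{6}{5}$ ($F = - 2 \frac{3}{-5} = - 2 \cdot 3 \left(- \frac{1}{5}\right) = \left(-2\right) \left(- \frac{3}{5}\right) = \frac{6}{5} \approx 1.2$)
$A{\left(H,L \right)} = -26$
$Q = - \frac{21578}{3}$ ($Q = \left(- \frac{1}{6}\right) 43156 = - \frac{21578}{3} \approx -7192.7$)
$A{\left(31,F \right)} - Q = -26 - - \frac{21578}{3} = -26 + \frac{21578}{3} = \frac{21500}{3}$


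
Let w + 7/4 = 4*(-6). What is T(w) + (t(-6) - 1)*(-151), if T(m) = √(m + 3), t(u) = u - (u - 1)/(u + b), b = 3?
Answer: 4228/3 + I*√91/2 ≈ 1409.3 + 4.7697*I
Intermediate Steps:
w = -103/4 (w = -7/4 + 4*(-6) = -7/4 - 24 = -103/4 ≈ -25.750)
t(u) = u - (-1 + u)/(3 + u) (t(u) = u - (u - 1)/(u + 3) = u - (-1 + u)/(3 + u))
T(m) = √(3 + m)
T(w) + (t(-6) - 1)*(-151) = √(3 - 103/4) + ((1 + (-6)² + 2*(-6))/(3 - 6) - 1)*(-151) = √(-91/4) + ((1 + 36 - 12)/(-3) - 1)*(-151) = I*√91/2 + (-⅓*25 - 1)*(-151) = I*√91/2 + (-25/3 - 1)*(-151) = I*√91/2 - 28/3*(-151) = I*√91/2 + 4228/3 = 4228/3 + I*√91/2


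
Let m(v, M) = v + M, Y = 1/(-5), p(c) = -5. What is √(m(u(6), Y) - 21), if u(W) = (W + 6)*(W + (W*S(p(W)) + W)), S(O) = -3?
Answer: I*√2330/5 ≈ 9.654*I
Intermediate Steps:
Y = -⅕ ≈ -0.20000
u(W) = -W*(6 + W) (u(W) = (W + 6)*(W + (W*(-3) + W)) = (6 + W)*(W + (-3*W + W)) = (6 + W)*(W - 2*W) = (6 + W)*(-W) = -W*(6 + W))
m(v, M) = M + v
√(m(u(6), Y) - 21) = √((-⅕ + 6*(-6 - 1*6)) - 21) = √((-⅕ + 6*(-6 - 6)) - 21) = √((-⅕ + 6*(-12)) - 21) = √((-⅕ - 72) - 21) = √(-361/5 - 21) = √(-466/5) = I*√2330/5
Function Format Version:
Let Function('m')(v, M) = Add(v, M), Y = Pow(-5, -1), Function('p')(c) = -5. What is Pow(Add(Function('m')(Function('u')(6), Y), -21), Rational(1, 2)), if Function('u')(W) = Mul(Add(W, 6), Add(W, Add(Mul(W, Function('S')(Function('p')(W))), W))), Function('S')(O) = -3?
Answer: Mul(Rational(1, 5), I, Pow(2330, Rational(1, 2))) ≈ Mul(9.6540, I)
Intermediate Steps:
Y = Rational(-1, 5) ≈ -0.20000
Function('u')(W) = Mul(-1, W, Add(6, W)) (Function('u')(W) = Mul(Add(W, 6), Add(W, Add(Mul(W, -3), W))) = Mul(Add(6, W), Add(W, Add(Mul(-3, W), W))) = Mul(Add(6, W), Add(W, Mul(-2, W))) = Mul(Add(6, W), Mul(-1, W)) = Mul(-1, W, Add(6, W)))
Function('m')(v, M) = Add(M, v)
Pow(Add(Function('m')(Function('u')(6), Y), -21), Rational(1, 2)) = Pow(Add(Add(Rational(-1, 5), Mul(6, Add(-6, Mul(-1, 6)))), -21), Rational(1, 2)) = Pow(Add(Add(Rational(-1, 5), Mul(6, Add(-6, -6))), -21), Rational(1, 2)) = Pow(Add(Add(Rational(-1, 5), Mul(6, -12)), -21), Rational(1, 2)) = Pow(Add(Add(Rational(-1, 5), -72), -21), Rational(1, 2)) = Pow(Add(Rational(-361, 5), -21), Rational(1, 2)) = Pow(Rational(-466, 5), Rational(1, 2)) = Mul(Rational(1, 5), I, Pow(2330, Rational(1, 2)))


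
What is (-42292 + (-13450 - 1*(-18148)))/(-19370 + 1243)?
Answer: 37594/18127 ≈ 2.0739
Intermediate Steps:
(-42292 + (-13450 - 1*(-18148)))/(-19370 + 1243) = (-42292 + (-13450 + 18148))/(-18127) = (-42292 + 4698)*(-1/18127) = -37594*(-1/18127) = 37594/18127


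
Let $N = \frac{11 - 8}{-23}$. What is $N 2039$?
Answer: $- \frac{6117}{23} \approx -265.96$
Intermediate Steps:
$N = - \frac{3}{23}$ ($N = \left(11 - 8\right) \left(- \frac{1}{23}\right) = 3 \left(- \frac{1}{23}\right) = - \frac{3}{23} \approx -0.13043$)
$N 2039 = \left(- \frac{3}{23}\right) 2039 = - \frac{6117}{23}$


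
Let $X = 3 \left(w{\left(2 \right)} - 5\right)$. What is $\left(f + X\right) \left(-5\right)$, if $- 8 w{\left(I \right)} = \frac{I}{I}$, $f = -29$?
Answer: $\frac{1775}{8} \approx 221.88$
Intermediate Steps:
$w{\left(I \right)} = - \frac{1}{8}$ ($w{\left(I \right)} = - \frac{I \frac{1}{I}}{8} = \left(- \frac{1}{8}\right) 1 = - \frac{1}{8}$)
$X = - \frac{123}{8}$ ($X = 3 \left(- \frac{1}{8} - 5\right) = 3 \left(- \frac{41}{8}\right) = - \frac{123}{8} \approx -15.375$)
$\left(f + X\right) \left(-5\right) = \left(-29 - \frac{123}{8}\right) \left(-5\right) = \left(- \frac{355}{8}\right) \left(-5\right) = \frac{1775}{8}$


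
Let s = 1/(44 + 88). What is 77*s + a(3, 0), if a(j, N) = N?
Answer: 7/12 ≈ 0.58333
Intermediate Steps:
s = 1/132 ≈ 0.0075758
77*s + a(3, 0) = 77*(1/132) + 0 = 7/12 + 0 = 7/12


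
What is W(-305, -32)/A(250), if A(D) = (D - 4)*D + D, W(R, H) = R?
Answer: -61/12350 ≈ -0.0049393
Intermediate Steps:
A(D) = D + D*(-4 + D) (A(D) = (-4 + D)*D + D = D*(-4 + D) + D = D + D*(-4 + D))
W(-305, -32)/A(250) = -305*1/(250*(-3 + 250)) = -305/(250*247) = -305/61750 = -305*1/61750 = -61/12350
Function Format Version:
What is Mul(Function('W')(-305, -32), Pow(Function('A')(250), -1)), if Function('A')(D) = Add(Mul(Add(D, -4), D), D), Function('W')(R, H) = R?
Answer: Rational(-61, 12350) ≈ -0.0049393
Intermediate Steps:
Function('A')(D) = Add(D, Mul(D, Add(-4, D))) (Function('A')(D) = Add(Mul(Add(-4, D), D), D) = Add(Mul(D, Add(-4, D)), D) = Add(D, Mul(D, Add(-4, D))))
Mul(Function('W')(-305, -32), Pow(Function('A')(250), -1)) = Mul(-305, Pow(Mul(250, Add(-3, 250)), -1)) = Mul(-305, Pow(Mul(250, 247), -1)) = Mul(-305, Pow(61750, -1)) = Mul(-305, Rational(1, 61750)) = Rational(-61, 12350)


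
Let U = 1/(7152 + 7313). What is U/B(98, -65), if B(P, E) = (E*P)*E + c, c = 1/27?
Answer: 27/161709312215 ≈ 1.6697e-10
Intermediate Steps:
c = 1/27 ≈ 0.037037
B(P, E) = 1/27 + P*E**2 (B(P, E) = (E*P)*E + 1/27 = P*E**2 + 1/27 = 1/27 + P*E**2)
U = 1/14465 ≈ 6.9132e-5
U/B(98, -65) = 1/(14465*(1/27 + 98*(-65)**2)) = 1/(14465*(1/27 + 98*4225)) = 1/(14465*(1/27 + 414050)) = 1/(14465*(11179351/27)) = (1/14465)*(27/11179351) = 27/161709312215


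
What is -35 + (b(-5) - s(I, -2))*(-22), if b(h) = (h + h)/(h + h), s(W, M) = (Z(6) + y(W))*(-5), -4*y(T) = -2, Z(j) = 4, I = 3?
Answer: -552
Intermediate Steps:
y(T) = ½ (y(T) = -¼*(-2) = ½)
s(W, M) = -45/2 (s(W, M) = (4 + ½)*(-5) = (9/2)*(-5) = -45/2)
b(h) = 1 (b(h) = (2*h)/((2*h)) = (2*h)*(1/(2*h)) = 1)
-35 + (b(-5) - s(I, -2))*(-22) = -35 + (1 - 1*(-45/2))*(-22) = -35 + (1 + 45/2)*(-22) = -35 + (47/2)*(-22) = -35 - 517 = -552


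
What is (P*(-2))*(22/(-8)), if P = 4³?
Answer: 352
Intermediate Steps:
P = 64
(P*(-2))*(22/(-8)) = (64*(-2))*(22/(-8)) = -2816*(-1)/8 = -128*(-11/4) = 352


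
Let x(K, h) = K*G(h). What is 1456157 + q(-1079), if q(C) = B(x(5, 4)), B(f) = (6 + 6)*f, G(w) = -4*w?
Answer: 1455197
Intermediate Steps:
x(K, h) = -4*K*h (x(K, h) = K*(-4*h) = -4*K*h)
B(f) = 12*f
q(C) = -960 (q(C) = 12*(-4*5*4) = 12*(-80) = -960)
1456157 + q(-1079) = 1456157 - 960 = 1455197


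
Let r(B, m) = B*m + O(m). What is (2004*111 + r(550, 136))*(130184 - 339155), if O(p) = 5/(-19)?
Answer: -1180191097701/19 ≈ -6.2115e+10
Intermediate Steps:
O(p) = -5/19 (O(p) = 5*(-1/19) = -5/19)
r(B, m) = -5/19 + B*m (r(B, m) = B*m - 5/19 = -5/19 + B*m)
(2004*111 + r(550, 136))*(130184 - 339155) = (2004*111 + (-5/19 + 550*136))*(130184 - 339155) = (222444 + (-5/19 + 74800))*(-208971) = (222444 + 1421195/19)*(-208971) = (5647631/19)*(-208971) = -1180191097701/19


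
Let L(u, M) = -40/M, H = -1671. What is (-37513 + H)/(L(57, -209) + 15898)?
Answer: -4094728/1661361 ≈ -2.4647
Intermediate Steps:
(-37513 + H)/(L(57, -209) + 15898) = (-37513 - 1671)/(-40/(-209) + 15898) = -39184/(-40*(-1/209) + 15898) = -39184/(40/209 + 15898) = -39184/3322722/209 = -39184*209/3322722 = -4094728/1661361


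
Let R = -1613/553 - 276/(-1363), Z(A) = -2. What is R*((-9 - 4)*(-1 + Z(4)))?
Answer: -79789749/753739 ≈ -105.86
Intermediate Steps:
R = -2045891/753739 (R = -1613*1/553 - 276*(-1/1363) = -1613/553 + 276/1363 = -2045891/753739 ≈ -2.7143)
R*((-9 - 4)*(-1 + Z(4))) = -2045891*(-9 - 4)*(-1 - 2)/753739 = -(-26596583)*(-3)/753739 = -2045891/753739*39 = -79789749/753739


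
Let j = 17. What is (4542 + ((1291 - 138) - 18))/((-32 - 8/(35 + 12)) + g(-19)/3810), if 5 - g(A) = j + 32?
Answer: -508290195/2881394 ≈ -176.40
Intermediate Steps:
g(A) = -44 (g(A) = 5 - (17 + 32) = 5 - 1*49 = 5 - 49 = -44)
(4542 + ((1291 - 138) - 18))/((-32 - 8/(35 + 12)) + g(-19)/3810) = (4542 + ((1291 - 138) - 18))/((-32 - 8/(35 + 12)) - 44/3810) = (4542 + (1153 - 18))/((-32 - 8/47) - 44*1/3810) = (4542 + 1135)/((-32 + (1/47)*(-8)) - 22/1905) = 5677/((-32 - 8/47) - 22/1905) = 5677/(-1512/47 - 22/1905) = 5677/(-2881394/89535) = 5677*(-89535/2881394) = -508290195/2881394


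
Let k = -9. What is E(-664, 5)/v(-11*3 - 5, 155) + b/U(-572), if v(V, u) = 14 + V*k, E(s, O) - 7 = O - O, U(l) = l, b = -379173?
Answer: 16873699/25454 ≈ 662.91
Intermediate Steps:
E(s, O) = 7 (E(s, O) = 7 + (O - O) = 7 + 0 = 7)
v(V, u) = 14 - 9*V (v(V, u) = 14 + V*(-9) = 14 - 9*V)
E(-664, 5)/v(-11*3 - 5, 155) + b/U(-572) = 7/(14 - 9*(-11*3 - 5)) - 379173/(-572) = 7/(14 - 9*(-33 - 5)) - 379173*(-1/572) = 7/(14 - 9*(-38)) + 379173/572 = 7/(14 + 342) + 379173/572 = 7/356 + 379173/572 = 16873699/25454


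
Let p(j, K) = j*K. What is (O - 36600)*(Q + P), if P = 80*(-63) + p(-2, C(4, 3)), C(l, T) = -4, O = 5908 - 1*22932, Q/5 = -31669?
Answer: 8760928248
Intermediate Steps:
Q = -158345 (Q = 5*(-31669) = -158345)
O = -17024 (O = 5908 - 22932 = -17024)
p(j, K) = K*j
P = -5032 (P = 80*(-63) - 4*(-2) = -5040 + 8 = -5032)
(O - 36600)*(Q + P) = (-17024 - 36600)*(-158345 - 5032) = -53624*(-163377) = 8760928248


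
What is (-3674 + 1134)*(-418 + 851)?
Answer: -1099820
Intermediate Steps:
(-3674 + 1134)*(-418 + 851) = -2540*433 = -1099820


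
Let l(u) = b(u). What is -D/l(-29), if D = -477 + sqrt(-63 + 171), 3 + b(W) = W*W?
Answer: 477/838 - 3*sqrt(3)/419 ≈ 0.55681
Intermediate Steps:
b(W) = -3 + W**2 (b(W) = -3 + W*W = -3 + W**2)
l(u) = -3 + u**2
D = -477 + 6*sqrt(3) (D = -477 + sqrt(108) = -477 + 6*sqrt(3) ≈ -466.61)
-D/l(-29) = -(-477 + 6*sqrt(3))/(-3 + (-29)**2) = -(-477 + 6*sqrt(3))/(-3 + 841) = -(-477 + 6*sqrt(3))/838 = -(-477/838 + 3*sqrt(3)/419) = 477/838 - 3*sqrt(3)/419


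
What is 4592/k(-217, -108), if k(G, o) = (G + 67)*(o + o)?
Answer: 287/2025 ≈ 0.14173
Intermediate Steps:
k(G, o) = 2*o*(67 + G) (k(G, o) = (67 + G)*(2*o) = 2*o*(67 + G))
4592/k(-217, -108) = 4592/((2*(-108)*(67 - 217))) = 4592/((2*(-108)*(-150))) = 4592/32400 = 4592*(1/32400) = 287/2025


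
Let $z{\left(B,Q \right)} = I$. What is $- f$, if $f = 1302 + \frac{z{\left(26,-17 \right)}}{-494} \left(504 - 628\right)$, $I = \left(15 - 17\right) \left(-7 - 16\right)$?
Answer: $- \frac{324446}{247} \approx -1313.5$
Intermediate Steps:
$I = 46$ ($I = \left(-2\right) \left(-23\right) = 46$)
$z{\left(B,Q \right)} = 46$
$f = \frac{324446}{247}$ ($f = 1302 + \frac{46}{-494} \left(504 - 628\right) = 1302 + 46 \left(- \frac{1}{494}\right) \left(-124\right) = 1302 - - \frac{2852}{247} = 1302 + \frac{2852}{247} = \frac{324446}{247} \approx 1313.5$)
$- f = \left(-1\right) \frac{324446}{247} = - \frac{324446}{247}$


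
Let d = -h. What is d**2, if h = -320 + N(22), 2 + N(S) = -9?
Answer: 109561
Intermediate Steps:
N(S) = -11 (N(S) = -2 - 9 = -11)
h = -331 (h = -320 - 11 = -331)
d = 331 (d = -1*(-331) = 331)
d**2 = 331**2 = 109561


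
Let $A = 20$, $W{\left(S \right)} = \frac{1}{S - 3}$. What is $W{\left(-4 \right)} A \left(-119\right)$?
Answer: $340$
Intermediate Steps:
$W{\left(S \right)} = \frac{1}{-3 + S}$
$W{\left(-4 \right)} A \left(-119\right) = \frac{1}{-3 - 4} \cdot 20 \left(-119\right) = \frac{1}{-7} \cdot 20 \left(-119\right) = \left(- \frac{1}{7}\right) 20 \left(-119\right) = \left(- \frac{20}{7}\right) \left(-119\right) = 340$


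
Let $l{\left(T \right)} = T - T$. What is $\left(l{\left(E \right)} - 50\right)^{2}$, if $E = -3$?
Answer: $2500$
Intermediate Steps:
$l{\left(T \right)} = 0$
$\left(l{\left(E \right)} - 50\right)^{2} = \left(0 - 50\right)^{2} = \left(-50\right)^{2} = 2500$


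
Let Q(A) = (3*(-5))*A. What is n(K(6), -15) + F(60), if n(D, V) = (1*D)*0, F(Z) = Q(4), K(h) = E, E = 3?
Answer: -60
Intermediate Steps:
K(h) = 3
Q(A) = -15*A
F(Z) = -60 (F(Z) = -15*4 = -60)
n(D, V) = 0 (n(D, V) = D*0 = 0)
n(K(6), -15) + F(60) = 0 - 60 = -60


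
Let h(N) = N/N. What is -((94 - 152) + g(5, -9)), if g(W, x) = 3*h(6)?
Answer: 55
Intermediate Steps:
h(N) = 1
g(W, x) = 3 (g(W, x) = 3*1 = 3)
-((94 - 152) + g(5, -9)) = -((94 - 152) + 3) = -(-58 + 3) = -1*(-55) = 55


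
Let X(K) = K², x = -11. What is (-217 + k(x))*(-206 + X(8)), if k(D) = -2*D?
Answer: 27690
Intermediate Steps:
(-217 + k(x))*(-206 + X(8)) = (-217 - 2*(-11))*(-206 + 8²) = (-217 + 22)*(-206 + 64) = -195*(-142) = 27690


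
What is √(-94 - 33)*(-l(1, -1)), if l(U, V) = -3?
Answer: 3*I*√127 ≈ 33.808*I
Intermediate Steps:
√(-94 - 33)*(-l(1, -1)) = √(-94 - 33)*(-1*(-3)) = √(-127)*3 = (I*√127)*3 = 3*I*√127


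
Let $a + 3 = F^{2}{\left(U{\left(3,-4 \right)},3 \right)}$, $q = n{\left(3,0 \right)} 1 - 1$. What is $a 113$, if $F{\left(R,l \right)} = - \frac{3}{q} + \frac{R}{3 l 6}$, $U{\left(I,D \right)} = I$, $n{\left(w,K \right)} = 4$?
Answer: $- \frac{77179}{324} \approx -238.21$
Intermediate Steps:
$q = 3$ ($q = 4 \cdot 1 - 1 = 4 - 1 = 3$)
$F{\left(R,l \right)} = -1 + \frac{R}{18 l}$ ($F{\left(R,l \right)} = - \frac{3}{3} + \frac{R}{3 l 6} = \left(-3\right) \frac{1}{3} + \frac{R}{18 l} = -1 + R \frac{1}{18 l} = -1 + \frac{R}{18 l}$)
$a = - \frac{683}{324}$ ($a = -3 + \left(\frac{\left(-1\right) 3 + \frac{1}{18} \cdot 3}{3}\right)^{2} = -3 + \left(\frac{-3 + \frac{1}{6}}{3}\right)^{2} = -3 + \left(\frac{1}{3} \left(- \frac{17}{6}\right)\right)^{2} = -3 + \left(- \frac{17}{18}\right)^{2} = -3 + \frac{289}{324} = - \frac{683}{324} \approx -2.108$)
$a 113 = \left(- \frac{683}{324}\right) 113 = - \frac{77179}{324}$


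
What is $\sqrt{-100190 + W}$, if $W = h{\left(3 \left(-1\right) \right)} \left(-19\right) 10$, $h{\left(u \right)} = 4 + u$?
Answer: $2 i \sqrt{25095} \approx 316.83 i$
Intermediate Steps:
$W = -190$ ($W = \left(4 + 3 \left(-1\right)\right) \left(-19\right) 10 = \left(4 - 3\right) \left(-19\right) 10 = 1 \left(-19\right) 10 = \left(-19\right) 10 = -190$)
$\sqrt{-100190 + W} = \sqrt{-100190 - 190} = \sqrt{-100380} = 2 i \sqrt{25095}$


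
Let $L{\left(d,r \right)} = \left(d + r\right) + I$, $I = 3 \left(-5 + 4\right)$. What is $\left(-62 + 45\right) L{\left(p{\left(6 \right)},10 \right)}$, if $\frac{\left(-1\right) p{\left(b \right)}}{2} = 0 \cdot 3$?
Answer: $-119$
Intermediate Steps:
$I = -3$ ($I = 3 \left(-1\right) = -3$)
$p{\left(b \right)} = 0$ ($p{\left(b \right)} = - 2 \cdot 0 \cdot 3 = \left(-2\right) 0 = 0$)
$L{\left(d,r \right)} = -3 + d + r$ ($L{\left(d,r \right)} = \left(d + r\right) - 3 = -3 + d + r$)
$\left(-62 + 45\right) L{\left(p{\left(6 \right)},10 \right)} = \left(-62 + 45\right) \left(-3 + 0 + 10\right) = \left(-17\right) 7 = -119$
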